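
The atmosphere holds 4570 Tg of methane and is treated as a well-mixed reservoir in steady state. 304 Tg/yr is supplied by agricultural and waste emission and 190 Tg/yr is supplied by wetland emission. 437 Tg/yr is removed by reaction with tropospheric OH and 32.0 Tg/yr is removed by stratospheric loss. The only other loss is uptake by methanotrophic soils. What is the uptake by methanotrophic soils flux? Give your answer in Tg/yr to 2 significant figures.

At steady state ΣF_in = ΣF_out.
ΣF_in = 304 + 190 = 494.00 Tg/yr.
Uptake by methanotrophic soils flux = ΣF_in − (437 + 32.0) = 494.00 − 469.0 = 25.00 Tg/yr.

25 Tg/yr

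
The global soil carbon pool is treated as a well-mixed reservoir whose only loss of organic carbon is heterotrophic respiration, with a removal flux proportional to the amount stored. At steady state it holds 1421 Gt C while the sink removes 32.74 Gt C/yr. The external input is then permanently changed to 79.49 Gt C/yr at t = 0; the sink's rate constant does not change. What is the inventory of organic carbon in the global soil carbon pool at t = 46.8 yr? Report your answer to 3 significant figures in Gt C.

2760 Gt C

The sink rate constant is k = F₀/M₀ = 32.74/1421 = 0.02304 yr⁻¹.
Solving dM/dt = F₁ − kM with M(0) = M₀ gives M(t) = F₁/k + (M₀ − F₁/k)·e^(−kt).
F₁/k = 79.49/0.02304 = 3450.1 Gt C; kt = 0.02304 × 46.8 = 1.078, e^(−kt) = 0.3402.
M(46.8) = 3450.1 + (1421 − 3450.1) × 0.3402 = 3450.1 − 690.3 = 2759.8 Gt C.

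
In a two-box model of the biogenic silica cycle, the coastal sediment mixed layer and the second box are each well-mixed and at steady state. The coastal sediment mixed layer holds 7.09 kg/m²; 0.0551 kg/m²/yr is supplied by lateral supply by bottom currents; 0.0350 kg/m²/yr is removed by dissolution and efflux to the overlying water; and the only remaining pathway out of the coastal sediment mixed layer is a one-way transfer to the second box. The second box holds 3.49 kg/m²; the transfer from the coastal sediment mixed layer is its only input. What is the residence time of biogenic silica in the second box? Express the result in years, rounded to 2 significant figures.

Balance the coastal sediment mixed layer: ΣF_in = 0.055100 kg/m²/yr.
Transfer to the second box = ΣF_in − (0.0350) = 0.020100 kg/m²/yr.
At steady state the output of the second box equals its input, 0.020100 kg/m²/yr.
τ = M / F = 3.49 / 0.020100 = 173.6 yr.

170 yr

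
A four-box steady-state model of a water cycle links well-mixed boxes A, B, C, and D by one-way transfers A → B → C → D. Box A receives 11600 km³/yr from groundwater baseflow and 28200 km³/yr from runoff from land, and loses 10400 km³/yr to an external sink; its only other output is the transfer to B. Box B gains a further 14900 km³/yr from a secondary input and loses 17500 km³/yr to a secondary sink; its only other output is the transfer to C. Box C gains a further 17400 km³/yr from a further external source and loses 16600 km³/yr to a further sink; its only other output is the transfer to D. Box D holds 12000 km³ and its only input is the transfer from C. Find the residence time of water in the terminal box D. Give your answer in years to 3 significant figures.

0.435 yr

Box A: F(A→B) = (11600 + 28200) − 10400 = 29400 km³/yr.
Box B: F(B→C) = (29400 + 14900) − 17500 = 26800 km³/yr.
Box C: F(C→D) = (26800 + 17400) − 16600 = 27600 km³/yr.
Box D throughput = its input = 27600 km³/yr; τ = 12000 / 27600 = 0.4348 yr.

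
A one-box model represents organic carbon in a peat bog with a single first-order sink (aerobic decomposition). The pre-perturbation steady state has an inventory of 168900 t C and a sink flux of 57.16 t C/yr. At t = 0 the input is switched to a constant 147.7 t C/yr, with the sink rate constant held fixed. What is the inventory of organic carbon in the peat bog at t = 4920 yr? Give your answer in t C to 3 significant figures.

386000 t C

The sink rate constant is k = F₀/M₀ = 57.16/168900 = 0.0003384 yr⁻¹.
Solving dM/dt = F₁ − kM with M(0) = M₀ gives M(t) = F₁/k + (M₀ − F₁/k)·e^(−kt).
F₁/k = 147.7/0.0003384 = 436430 t C; kt = 0.0003384 × 4920 = 1.665, e^(−kt) = 0.1892.
M(4920) = 436430 + (168900 − 436430) × 0.1892 = 436430 − 50610 = 385820 t C.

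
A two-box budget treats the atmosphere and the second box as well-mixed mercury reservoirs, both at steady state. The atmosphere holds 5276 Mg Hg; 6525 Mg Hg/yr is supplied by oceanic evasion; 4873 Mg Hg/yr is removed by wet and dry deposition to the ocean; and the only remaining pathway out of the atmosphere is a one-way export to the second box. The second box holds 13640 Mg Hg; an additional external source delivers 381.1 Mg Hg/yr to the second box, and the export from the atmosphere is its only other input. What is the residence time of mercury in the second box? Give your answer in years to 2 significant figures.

Balance the atmosphere: ΣF_in = 6525.0 Mg Hg/yr.
Export to the second box = ΣF_in − (4873) = 1652.0 Mg Hg/yr.
Total input to the second box = 1652.0 + 381.1 = 2033.1 Mg Hg/yr; at steady state this equals its total output.
τ = M / F = 13640 / 2033.1 = 6.709 yr.

6.7 yr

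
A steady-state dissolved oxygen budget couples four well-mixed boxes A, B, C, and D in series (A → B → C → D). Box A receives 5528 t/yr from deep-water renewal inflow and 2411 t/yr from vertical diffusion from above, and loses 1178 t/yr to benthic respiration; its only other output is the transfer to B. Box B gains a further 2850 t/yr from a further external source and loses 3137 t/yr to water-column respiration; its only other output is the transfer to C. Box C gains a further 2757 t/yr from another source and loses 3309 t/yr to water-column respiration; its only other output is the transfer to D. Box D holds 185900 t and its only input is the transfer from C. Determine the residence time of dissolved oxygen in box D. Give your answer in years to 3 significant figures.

31.4 yr

Box A: F(A→B) = (5528 + 2411) − 1178 = 6761.0 t/yr.
Box B: F(B→C) = (6761.0 + 2850) − 3137 = 6474.0 t/yr.
Box C: F(C→D) = (6474.0 + 2757) − 3309 = 5922.0 t/yr.
Box D throughput = its input = 5922.0 t/yr; τ = 185900 / 5922.0 = 31.39 yr.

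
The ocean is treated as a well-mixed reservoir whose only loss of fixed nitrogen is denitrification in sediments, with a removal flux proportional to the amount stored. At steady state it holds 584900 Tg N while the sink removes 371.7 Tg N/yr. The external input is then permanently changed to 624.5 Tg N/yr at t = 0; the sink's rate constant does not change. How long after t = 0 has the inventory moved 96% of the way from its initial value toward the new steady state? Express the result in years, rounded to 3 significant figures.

τ = M₀/F₀ = 584900/371.7 = 1574 yr.
The remaining gap fraction is e^(−t/τ); 96% covered ⇒ e^(−t/τ) = 0.0400.
t = −τ ln(0.0400) = 1574 × 3.219 = 5065 yr.

5070 yr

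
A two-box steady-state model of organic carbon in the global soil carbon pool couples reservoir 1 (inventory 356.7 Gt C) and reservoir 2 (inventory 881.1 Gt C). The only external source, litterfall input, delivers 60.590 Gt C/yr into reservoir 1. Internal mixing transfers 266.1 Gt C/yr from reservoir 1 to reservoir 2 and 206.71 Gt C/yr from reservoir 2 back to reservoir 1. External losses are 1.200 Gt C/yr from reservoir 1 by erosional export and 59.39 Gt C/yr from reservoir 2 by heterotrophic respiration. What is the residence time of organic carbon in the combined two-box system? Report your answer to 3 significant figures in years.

For the system as a whole, the A↔B exchange is internal and contributes nothing to the throughput; only the external sinks remove mass.
M_total = 356.7 + 881.1 = 1237.8 Gt C.
ΣF_external_out = 1.200 + 59.39 = 60.590 Gt C/yr.
τ = M_total / ΣF_ext = 1237.8 / 60.590 = 20.43 yr.

20.4 yr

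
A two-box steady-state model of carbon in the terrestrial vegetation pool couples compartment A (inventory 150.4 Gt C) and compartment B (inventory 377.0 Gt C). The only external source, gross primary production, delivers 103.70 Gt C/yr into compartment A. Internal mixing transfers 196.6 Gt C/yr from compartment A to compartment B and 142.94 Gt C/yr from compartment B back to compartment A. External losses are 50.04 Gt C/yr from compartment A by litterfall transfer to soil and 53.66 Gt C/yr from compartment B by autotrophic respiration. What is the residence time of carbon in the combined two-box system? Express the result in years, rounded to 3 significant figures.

5.09 yr

Treat the two boxes together as one reservoir: the mixing fluxes between them are internal recycling, so τ = ΣM / Σ(external losses).
M_total = 150.4 + 377.0 = 527.40 Gt C.
ΣF_external_out = 50.04 + 53.66 = 103.70 Gt C/yr.
τ = M_total / ΣF_ext = 527.40 / 103.70 = 5.086 yr.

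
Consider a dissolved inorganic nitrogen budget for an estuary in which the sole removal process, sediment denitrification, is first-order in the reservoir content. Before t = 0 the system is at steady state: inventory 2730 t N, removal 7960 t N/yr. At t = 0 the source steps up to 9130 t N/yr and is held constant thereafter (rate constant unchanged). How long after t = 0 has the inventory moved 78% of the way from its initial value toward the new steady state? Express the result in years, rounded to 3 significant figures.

0.519 yr

τ = M₀/F₀ = 2730/7960 = 0.3430 yr.
The remaining gap fraction is e^(−t/τ); 78% covered ⇒ e^(−t/τ) = 0.220.
t = −τ ln(0.220) = 0.3430 × 1.514 = 0.5193 yr.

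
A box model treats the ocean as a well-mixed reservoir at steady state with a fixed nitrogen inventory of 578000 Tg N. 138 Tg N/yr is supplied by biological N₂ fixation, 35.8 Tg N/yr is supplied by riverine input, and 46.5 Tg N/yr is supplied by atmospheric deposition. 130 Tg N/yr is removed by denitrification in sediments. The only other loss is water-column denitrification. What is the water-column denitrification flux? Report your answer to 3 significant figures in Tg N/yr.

90.3 Tg N/yr

At steady state ΣF_in = ΣF_out.
ΣF_in = 138 + 35.8 + 46.5 = 220.30 Tg N/yr.
Water-column denitrification flux = ΣF_in − (130) = 220.30 − 130.0 = 90.30 Tg N/yr.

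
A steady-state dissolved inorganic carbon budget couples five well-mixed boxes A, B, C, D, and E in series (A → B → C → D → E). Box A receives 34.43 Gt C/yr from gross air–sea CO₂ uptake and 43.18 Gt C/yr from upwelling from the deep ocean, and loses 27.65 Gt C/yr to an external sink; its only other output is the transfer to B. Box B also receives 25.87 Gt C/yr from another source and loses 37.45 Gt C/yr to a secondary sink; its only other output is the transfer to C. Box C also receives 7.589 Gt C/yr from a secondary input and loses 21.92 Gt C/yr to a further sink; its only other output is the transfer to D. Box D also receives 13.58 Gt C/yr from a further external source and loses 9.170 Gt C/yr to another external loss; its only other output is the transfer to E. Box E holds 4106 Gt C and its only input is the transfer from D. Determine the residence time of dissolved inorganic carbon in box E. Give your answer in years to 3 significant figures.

144 yr

Box A: F(A→B) = (34.43 + 43.18) − 27.65 = 49.960 Gt C/yr.
Box B: F(B→C) = (49.960 + 25.87) − 37.45 = 38.380 Gt C/yr.
Box C: F(C→D) = (38.380 + 7.589) − 21.92 = 24.049 Gt C/yr.
Box D: F(D→E) = (24.049 + 13.58) − 9.170 = 28.459 Gt C/yr.
Box E throughput = its input = 28.459 Gt C/yr; τ = 4106 / 28.459 = 144.3 yr.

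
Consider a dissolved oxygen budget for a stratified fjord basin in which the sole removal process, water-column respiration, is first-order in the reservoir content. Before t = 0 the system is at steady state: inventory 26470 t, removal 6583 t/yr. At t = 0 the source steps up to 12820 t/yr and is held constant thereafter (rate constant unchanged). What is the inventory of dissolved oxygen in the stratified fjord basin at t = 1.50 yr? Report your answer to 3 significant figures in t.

Residence time τ = M₀/F₀ = 4.021 yr. The eventual steady state is M_∞ = M₀·(F₁/F₀) = 26470 × 12820/6583 = 51549 t.
The anomaly ΔM(t) = M(t) − M_∞ decays as ΔM₀·e^(−t/τ) with ΔM₀ = 26470 − 51549 = −25080 t.
At t = 1.50 yr, e^(−t/τ) = e^(−0.3730) = 0.6886, so ΔM = −17270 t and M = 51549 − 17270 = 34279 t.

34300 t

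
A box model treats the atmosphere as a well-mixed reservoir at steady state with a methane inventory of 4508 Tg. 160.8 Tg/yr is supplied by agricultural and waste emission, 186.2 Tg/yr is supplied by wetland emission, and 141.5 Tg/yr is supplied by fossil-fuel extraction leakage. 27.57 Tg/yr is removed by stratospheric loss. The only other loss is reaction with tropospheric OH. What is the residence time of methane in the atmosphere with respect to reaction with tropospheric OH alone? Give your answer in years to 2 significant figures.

9.8 yr

At steady state ΣF_in = ΣF_out.
ΣF_in = 160.8 + 186.2 + 141.5 = 488.50 Tg/yr.
Reaction with tropospheric OH flux = ΣF_in − (27.57) = 488.50 − 27.57 = 460.9 Tg/yr.
τ = M / F = 4508 / 460.9 = 9.780 yr.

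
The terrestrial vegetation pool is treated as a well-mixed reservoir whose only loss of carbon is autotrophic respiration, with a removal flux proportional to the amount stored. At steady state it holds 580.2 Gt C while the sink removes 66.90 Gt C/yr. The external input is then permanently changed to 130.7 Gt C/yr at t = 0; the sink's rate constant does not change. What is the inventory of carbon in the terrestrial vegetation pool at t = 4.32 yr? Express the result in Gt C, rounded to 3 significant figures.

797 Gt C

τ = M₀/F₀ = 580.2/66.90 = 8.673 yr; rate constant k = 1/τ.
New steady state M_∞ = F₁/k = F₁·τ = 130.7 × 8.673 = 1133.5 Gt C.
M(t) = M_∞ + (M₀ − M_∞)·e^(−t/τ); t/τ = 4.32/8.673 = 0.4981, so e^(−t/τ) = 0.6077.
M(t) = 1133.5 − 553.3 × 0.6077 = 797.28 Gt C.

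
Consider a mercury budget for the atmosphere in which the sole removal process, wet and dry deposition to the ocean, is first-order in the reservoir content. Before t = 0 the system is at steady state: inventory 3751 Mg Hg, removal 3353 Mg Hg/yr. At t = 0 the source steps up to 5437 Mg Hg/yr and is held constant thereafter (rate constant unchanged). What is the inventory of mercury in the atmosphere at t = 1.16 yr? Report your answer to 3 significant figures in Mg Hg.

Residence time τ = M₀/F₀ = 1.119 yr. The eventual steady state is M_∞ = M₀·(F₁/F₀) = 3751 × 5437/3353 = 6082.4 Mg Hg.
The anomaly ΔM(t) = M(t) − M_∞ decays as ΔM₀·e^(−t/τ) with ΔM₀ = 3751 − 6082.4 = −2331 Mg Hg.
At t = 1.16 yr, e^(−t/τ) = e^(−1.037) = 0.3545, so ΔM = −826.6 Mg Hg and M = 6082.4 − 826.6 = 5255.8 Mg Hg.

5260 Mg Hg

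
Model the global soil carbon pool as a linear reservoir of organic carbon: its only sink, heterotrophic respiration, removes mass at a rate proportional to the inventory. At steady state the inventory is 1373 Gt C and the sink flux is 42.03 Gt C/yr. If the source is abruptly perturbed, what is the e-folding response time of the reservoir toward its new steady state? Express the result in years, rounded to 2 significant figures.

33 yr

For a linear reservoir the response time equals the residence time τ = M/F.
τ = 1373 / 42.03 = 32.67 yr.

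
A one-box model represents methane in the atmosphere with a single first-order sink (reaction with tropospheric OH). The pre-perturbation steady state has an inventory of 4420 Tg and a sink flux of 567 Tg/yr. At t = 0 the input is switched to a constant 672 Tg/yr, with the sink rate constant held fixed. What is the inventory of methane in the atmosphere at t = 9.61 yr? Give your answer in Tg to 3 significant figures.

5000 Tg

Residence time τ = M₀/F₀ = 7.795 yr. The eventual steady state is M_∞ = M₀·(F₁/F₀) = 4420 × 672/567 = 5238.5 Tg.
The anomaly ΔM(t) = M(t) − M_∞ decays as ΔM₀·e^(−t/τ) with ΔM₀ = 4420 − 5238.5 = −818.5 Tg.
At t = 9.61 yr, e^(−t/τ) = e^(−1.233) = 0.2915, so ΔM = −238.6 Tg and M = 5238.5 − 238.6 = 4999.9 Tg.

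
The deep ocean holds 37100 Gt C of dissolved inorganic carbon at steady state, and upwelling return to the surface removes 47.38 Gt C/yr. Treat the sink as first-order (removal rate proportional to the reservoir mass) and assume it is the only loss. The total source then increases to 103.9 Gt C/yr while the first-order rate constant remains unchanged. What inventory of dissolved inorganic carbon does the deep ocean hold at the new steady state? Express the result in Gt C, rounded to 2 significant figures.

81000 Gt C

Rate constant k = F/M = 47.38 / 37100 = 0.001277 yr⁻¹.
At the new steady state, source = k·M_new ⇒ M_new = 103.9 / 0.001277 = 81360 Gt C.
(Equivalently M_new = M × F_new/F_old = 37100 × 103.9/47.38.)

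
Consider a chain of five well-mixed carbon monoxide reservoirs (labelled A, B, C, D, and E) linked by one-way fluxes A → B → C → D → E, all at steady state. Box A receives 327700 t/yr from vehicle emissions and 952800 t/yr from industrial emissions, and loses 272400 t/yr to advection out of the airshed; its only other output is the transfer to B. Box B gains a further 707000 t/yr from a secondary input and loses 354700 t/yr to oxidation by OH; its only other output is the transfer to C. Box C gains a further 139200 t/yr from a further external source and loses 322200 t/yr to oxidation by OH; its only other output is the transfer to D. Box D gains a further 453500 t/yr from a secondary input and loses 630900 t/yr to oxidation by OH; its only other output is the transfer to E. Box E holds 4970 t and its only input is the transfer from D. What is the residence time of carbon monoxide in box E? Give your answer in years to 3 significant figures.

Box A: F(A→B) = (327700 + 952800) − 272400 = 1.0081×10^6 t/yr.
Box B: F(B→C) = (1.0081×10^6 + 707000) − 354700 = 1.3604×10^6 t/yr.
Box C: F(C→D) = (1.3604×10^6 + 139200) − 322200 = 1.1774×10^6 t/yr.
Box D: F(D→E) = (1.1774×10^6 + 453500) − 630900 = 1.0000×10^6 t/yr.
Box E throughput = its input = 1.0000×10^6 t/yr; τ = 4970 / 1.0000×10^6 = 0.004970 yr.

0.00497 yr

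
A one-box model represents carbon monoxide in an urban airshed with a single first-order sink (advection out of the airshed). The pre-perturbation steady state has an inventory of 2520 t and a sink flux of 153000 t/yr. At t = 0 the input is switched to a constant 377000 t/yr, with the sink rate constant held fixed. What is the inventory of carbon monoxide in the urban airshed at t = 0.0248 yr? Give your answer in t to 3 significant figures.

τ = M₀/F₀ = 2520/153000 = 0.01647 yr; rate constant k = 1/τ.
New steady state M_∞ = F₁/k = F₁·τ = 377000 × 0.01647 = 6209.4 t.
M(t) = M_∞ + (M₀ − M_∞)·e^(−t/τ); t/τ = 0.0248/0.01647 = 1.506, so e^(−t/τ) = 0.2219.
M(t) = 6209.4 − 3689 × 0.2219 = 5390.9 t.

5390 t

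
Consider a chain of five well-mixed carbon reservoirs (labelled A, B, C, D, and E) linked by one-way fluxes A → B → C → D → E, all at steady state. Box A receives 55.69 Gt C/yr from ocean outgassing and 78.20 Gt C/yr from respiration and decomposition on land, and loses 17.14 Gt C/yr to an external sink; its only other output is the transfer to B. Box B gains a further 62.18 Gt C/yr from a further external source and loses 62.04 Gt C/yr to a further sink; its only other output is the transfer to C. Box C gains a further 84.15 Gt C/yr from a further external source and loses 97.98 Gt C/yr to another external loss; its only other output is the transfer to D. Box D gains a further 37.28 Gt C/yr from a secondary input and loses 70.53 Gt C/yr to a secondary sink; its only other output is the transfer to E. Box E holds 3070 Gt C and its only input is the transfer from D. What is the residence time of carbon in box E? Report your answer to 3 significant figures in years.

Box A: F(A→B) = (55.69 + 78.20) − 17.14 = 116.75 Gt C/yr.
Box B: F(B→C) = (116.75 + 62.18) − 62.04 = 116.89 Gt C/yr.
Box C: F(C→D) = (116.89 + 84.15) − 97.98 = 103.06 Gt C/yr.
Box D: F(D→E) = (103.06 + 37.28) − 70.53 = 69.810 Gt C/yr.
Box E throughput = its input = 69.810 Gt C/yr; τ = 3070 / 69.810 = 43.98 yr.

44.0 yr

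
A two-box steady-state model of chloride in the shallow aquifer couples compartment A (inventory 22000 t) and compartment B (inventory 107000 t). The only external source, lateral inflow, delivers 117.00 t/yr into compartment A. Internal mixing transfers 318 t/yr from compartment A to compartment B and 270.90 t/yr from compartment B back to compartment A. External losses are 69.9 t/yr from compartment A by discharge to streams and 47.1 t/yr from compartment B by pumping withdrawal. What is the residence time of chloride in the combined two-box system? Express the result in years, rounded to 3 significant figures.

1100 yr

Treat the two boxes together as one reservoir: the mixing fluxes between them are internal recycling, so τ = ΣM / Σ(external losses).
M_total = 22000 + 107000 = 129000 t.
ΣF_external_out = 69.9 + 47.1 = 117.00 t/yr.
τ = M_total / ΣF_ext = 129000 / 117.00 = 1103 yr.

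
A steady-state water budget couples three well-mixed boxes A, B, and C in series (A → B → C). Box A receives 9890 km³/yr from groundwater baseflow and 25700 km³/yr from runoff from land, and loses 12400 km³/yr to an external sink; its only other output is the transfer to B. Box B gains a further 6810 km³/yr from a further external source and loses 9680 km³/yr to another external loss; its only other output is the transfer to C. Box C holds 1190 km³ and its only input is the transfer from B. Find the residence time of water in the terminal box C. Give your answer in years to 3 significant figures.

0.0586 yr

Box A: F(A→B) = (9890 + 25700) − 12400 = 23190 km³/yr.
Box B: F(B→C) = (23190 + 6810) − 9680 = 20320 km³/yr.
Box C throughput = its input = 20320 km³/yr; τ = 1190 / 20320 = 0.05856 yr.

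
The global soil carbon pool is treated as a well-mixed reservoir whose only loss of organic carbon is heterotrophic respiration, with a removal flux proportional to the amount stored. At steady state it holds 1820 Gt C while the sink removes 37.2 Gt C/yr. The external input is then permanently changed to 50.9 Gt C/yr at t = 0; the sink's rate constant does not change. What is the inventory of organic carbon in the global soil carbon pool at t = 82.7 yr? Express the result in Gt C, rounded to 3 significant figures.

The sink rate constant is k = F₀/M₀ = 37.2/1820 = 0.02044 yr⁻¹.
Solving dM/dt = F₁ − kM with M(0) = M₀ gives M(t) = F₁/k + (M₀ − F₁/k)·e^(−kt).
F₁/k = 50.9/0.02044 = 2490.3 Gt C; kt = 0.02044 × 82.7 = 1.690, e^(−kt) = 0.1845.
M(82.7) = 2490.3 + (1820 − 2490.3) × 0.1845 = 2490.3 − 123.6 = 2366.6 Gt C.

2370 Gt C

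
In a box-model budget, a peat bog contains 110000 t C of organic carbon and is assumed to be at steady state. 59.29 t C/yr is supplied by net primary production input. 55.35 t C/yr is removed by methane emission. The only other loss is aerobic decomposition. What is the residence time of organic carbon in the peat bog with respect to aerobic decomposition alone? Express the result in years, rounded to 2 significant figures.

At steady state ΣF_in = ΣF_out.
ΣF_in = 59.290 t C/yr.
Aerobic decomposition flux = ΣF_in − (55.35) = 59.290 − 55.35 = 3.940 t C/yr.
τ = M / F = 110000 / 3.940 = 27920 yr.

28000 yr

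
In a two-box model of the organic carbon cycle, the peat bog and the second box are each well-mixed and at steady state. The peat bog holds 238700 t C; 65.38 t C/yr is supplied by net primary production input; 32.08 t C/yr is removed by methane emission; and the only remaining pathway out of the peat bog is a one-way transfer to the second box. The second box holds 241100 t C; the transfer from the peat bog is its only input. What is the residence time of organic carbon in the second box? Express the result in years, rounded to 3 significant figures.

7240 yr

Balance the peat bog: ΣF_in = 65.380 t C/yr.
Transfer to the second box = ΣF_in − (32.08) = 33.300 t C/yr.
At steady state the output of the second box equals its input, 33.300 t C/yr.
τ = M / F = 241100 / 33.300 = 7240 yr.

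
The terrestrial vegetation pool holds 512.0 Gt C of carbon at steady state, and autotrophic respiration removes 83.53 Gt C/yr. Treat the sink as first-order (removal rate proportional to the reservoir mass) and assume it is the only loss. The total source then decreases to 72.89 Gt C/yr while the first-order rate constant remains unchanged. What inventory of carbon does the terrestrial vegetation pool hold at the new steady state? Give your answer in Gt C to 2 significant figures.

Rate constant k = F/M = 83.53 / 512.0 = 0.1631 yr⁻¹.
At the new steady state, source = k·M_new ⇒ M_new = 72.89 / 0.1631 = 446.8 Gt C.
(Equivalently M_new = M × F_new/F_old = 512.0 × 72.89/83.53.)

450 Gt C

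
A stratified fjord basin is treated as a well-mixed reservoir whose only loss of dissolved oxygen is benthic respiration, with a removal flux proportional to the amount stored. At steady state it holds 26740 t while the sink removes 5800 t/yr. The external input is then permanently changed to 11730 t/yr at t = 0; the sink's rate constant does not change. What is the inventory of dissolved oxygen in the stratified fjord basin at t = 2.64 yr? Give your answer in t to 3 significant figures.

38700 t

τ = M₀/F₀ = 26740/5800 = 4.610 yr; rate constant k = 1/τ.
New steady state M_∞ = F₁/k = F₁·τ = 11730 × 4.610 = 54079 t.
M(t) = M_∞ + (M₀ − M_∞)·e^(−t/τ); t/τ = 2.64/4.610 = 0.5726, so e^(−t/τ) = 0.5640.
M(t) = 54079 − 27340 × 0.5640 = 38659 t.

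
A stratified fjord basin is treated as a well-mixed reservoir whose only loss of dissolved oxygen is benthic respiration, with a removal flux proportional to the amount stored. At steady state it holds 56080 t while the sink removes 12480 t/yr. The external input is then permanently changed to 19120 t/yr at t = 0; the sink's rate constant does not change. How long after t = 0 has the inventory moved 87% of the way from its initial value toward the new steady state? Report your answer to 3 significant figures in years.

9.17 yr

τ = M₀/F₀ = 56080/12480 = 4.494 yr.
The remaining gap fraction is e^(−t/τ); 87% covered ⇒ e^(−t/τ) = 0.130.
t = −τ ln(0.130) = 4.494 × 2.040 = 9.168 yr.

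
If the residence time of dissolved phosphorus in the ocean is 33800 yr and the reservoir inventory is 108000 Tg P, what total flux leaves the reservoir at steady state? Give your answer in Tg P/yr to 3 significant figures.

F = M / τ = 108000 / 33800 = 3.195 Tg P/yr.

3.20 Tg P/yr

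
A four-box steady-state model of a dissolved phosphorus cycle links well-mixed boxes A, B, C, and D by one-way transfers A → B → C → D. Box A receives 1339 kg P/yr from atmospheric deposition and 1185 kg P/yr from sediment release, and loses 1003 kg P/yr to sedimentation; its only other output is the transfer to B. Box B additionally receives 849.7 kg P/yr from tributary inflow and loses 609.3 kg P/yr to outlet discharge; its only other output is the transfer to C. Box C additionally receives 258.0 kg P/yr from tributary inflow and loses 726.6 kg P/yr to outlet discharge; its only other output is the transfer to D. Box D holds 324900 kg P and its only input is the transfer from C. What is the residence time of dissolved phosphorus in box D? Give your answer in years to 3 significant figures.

251 yr

Box A: F(A→B) = (1339 + 1185) − 1003 = 1521.0 kg P/yr.
Box B: F(B→C) = (1521.0 + 849.7) − 609.3 = 1761.4 kg P/yr.
Box C: F(C→D) = (1761.4 + 258.0) − 726.6 = 1292.8 kg P/yr.
Box D throughput = its input = 1292.8 kg P/yr; τ = 324900 / 1292.8 = 251.3 yr.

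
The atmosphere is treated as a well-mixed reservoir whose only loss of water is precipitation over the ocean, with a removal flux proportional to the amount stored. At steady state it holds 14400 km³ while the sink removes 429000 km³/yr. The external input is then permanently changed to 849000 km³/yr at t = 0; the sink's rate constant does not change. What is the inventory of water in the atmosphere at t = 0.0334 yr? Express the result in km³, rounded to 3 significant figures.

23300 km³

τ = M₀/F₀ = 14400/429000 = 0.03357 yr; rate constant k = 1/τ.
New steady state M_∞ = F₁/k = F₁·τ = 849000 × 0.03357 = 28498 km³.
M(t) = M_∞ + (M₀ − M_∞)·e^(−t/τ); t/τ = 0.0334/0.03357 = 0.9950, so e^(−t/τ) = 0.3697.
M(t) = 28498 − 14100 × 0.3697 = 23286 km³.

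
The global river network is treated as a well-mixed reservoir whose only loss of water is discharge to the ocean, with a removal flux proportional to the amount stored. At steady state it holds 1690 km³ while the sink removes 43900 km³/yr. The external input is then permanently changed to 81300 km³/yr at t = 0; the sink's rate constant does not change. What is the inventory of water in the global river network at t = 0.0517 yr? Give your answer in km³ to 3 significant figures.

The sink rate constant is k = F₀/M₀ = 43900/1690 = 25.98 yr⁻¹.
Solving dM/dt = F₁ − kM with M(0) = M₀ gives M(t) = F₁/k + (M₀ − F₁/k)·e^(−kt).
F₁/k = 81300/25.98 = 3129.8 km³; kt = 25.98 × 0.0517 = 1.343, e^(−kt) = 0.2611.
M(0.0517) = 3129.8 + (1690 − 3129.8) × 0.2611 = 3129.8 − 375.9 = 2753.9 km³.

2750 km³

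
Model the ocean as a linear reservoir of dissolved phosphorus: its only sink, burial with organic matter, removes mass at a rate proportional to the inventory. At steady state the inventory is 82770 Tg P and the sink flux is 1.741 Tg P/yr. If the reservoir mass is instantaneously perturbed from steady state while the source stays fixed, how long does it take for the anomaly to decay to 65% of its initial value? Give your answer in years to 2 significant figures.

20000 yr

For a linear reservoir the anomaly decays as exp(−t/τ) with τ = M/F = 82770/1.741 = 47540 yr.
exp(−t/τ) = 0.65 ⇒ t = −τ ln(0.65) = 47540 × 0.4308 = 20480 yr.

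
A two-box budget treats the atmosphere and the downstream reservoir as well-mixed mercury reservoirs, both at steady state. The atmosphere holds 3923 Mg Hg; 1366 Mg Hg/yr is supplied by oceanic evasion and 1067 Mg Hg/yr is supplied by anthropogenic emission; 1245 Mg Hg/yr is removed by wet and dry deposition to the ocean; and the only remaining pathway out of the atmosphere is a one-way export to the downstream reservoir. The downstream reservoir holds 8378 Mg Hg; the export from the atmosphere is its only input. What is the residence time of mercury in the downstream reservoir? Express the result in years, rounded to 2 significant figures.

Balance the atmosphere: ΣF_in = 1366 + 1067 = 2433.0 Mg Hg/yr.
Export to the downstream reservoir = ΣF_in − (1245) = 1188.0 Mg Hg/yr.
At steady state the output of the downstream reservoir equals its input, 1188.0 Mg Hg/yr.
τ = M / F = 8378 / 1188.0 = 7.052 yr.

7.1 yr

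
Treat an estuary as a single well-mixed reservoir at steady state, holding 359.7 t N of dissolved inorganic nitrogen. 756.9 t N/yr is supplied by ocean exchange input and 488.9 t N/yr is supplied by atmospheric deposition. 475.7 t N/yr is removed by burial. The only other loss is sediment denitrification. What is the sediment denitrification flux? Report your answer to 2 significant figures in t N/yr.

770 t N/yr

At steady state ΣF_in = ΣF_out.
ΣF_in = 756.9 + 488.9 = 1245.8 t N/yr.
Sediment denitrification flux = ΣF_in − (475.7) = 1245.8 − 475.7 = 770.1 t N/yr.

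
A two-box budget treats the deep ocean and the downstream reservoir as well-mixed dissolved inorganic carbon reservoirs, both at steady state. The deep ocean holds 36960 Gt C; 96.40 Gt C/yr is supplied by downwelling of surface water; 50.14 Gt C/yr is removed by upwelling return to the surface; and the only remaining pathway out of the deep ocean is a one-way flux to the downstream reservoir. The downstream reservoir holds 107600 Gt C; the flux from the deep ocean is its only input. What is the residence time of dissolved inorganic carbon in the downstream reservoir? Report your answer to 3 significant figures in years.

Balance the deep ocean: ΣF_in = 96.400 Gt C/yr.
Flux to the downstream reservoir = ΣF_in − (50.14) = 46.260 Gt C/yr.
At steady state the output of the downstream reservoir equals its input, 46.260 Gt C/yr.
τ = M / F = 107600 / 46.260 = 2326 yr.

2330 yr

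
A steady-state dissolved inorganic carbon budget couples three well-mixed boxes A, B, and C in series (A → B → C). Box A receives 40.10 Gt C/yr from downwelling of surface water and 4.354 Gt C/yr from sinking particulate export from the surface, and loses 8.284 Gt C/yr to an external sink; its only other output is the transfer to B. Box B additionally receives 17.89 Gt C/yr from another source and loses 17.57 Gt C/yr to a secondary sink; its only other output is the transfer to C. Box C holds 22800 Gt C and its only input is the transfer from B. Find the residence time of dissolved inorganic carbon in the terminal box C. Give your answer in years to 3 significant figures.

Box A: F(A→B) = (40.10 + 4.354) − 8.284 = 36.170 Gt C/yr.
Box B: F(B→C) = (36.170 + 17.89) − 17.57 = 36.490 Gt C/yr.
Box C throughput = its input = 36.490 Gt C/yr; τ = 22800 / 36.490 = 624.8 yr.

625 yr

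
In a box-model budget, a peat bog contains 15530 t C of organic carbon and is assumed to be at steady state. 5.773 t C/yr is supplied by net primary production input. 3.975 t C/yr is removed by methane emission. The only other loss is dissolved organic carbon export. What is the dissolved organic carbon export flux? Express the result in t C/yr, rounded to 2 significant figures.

1.8 t C/yr

At steady state ΣF_in = ΣF_out.
ΣF_in = 5.7730 t C/yr.
Dissolved organic carbon export flux = ΣF_in − (3.975) = 5.7730 − 3.975 = 1.798 t C/yr.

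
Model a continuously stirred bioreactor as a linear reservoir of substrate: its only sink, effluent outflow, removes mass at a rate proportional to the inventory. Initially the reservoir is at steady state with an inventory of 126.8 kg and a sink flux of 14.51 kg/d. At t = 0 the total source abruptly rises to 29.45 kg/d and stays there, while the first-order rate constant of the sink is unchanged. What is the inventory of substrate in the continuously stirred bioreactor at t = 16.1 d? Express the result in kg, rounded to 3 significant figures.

237 kg

τ = M₀/F₀ = 126.8/14.51 = 8.739 d; rate constant k = 1/τ.
New steady state M_∞ = F₁/k = F₁·τ = 29.45 × 8.739 = 257.36 kg.
M(t) = M_∞ + (M₀ − M_∞)·e^(−t/τ); t/τ = 16.1/8.739 = 1.842, so e^(−t/τ) = 0.1584.
M(t) = 257.36 − 130.6 × 0.1584 = 236.67 kg.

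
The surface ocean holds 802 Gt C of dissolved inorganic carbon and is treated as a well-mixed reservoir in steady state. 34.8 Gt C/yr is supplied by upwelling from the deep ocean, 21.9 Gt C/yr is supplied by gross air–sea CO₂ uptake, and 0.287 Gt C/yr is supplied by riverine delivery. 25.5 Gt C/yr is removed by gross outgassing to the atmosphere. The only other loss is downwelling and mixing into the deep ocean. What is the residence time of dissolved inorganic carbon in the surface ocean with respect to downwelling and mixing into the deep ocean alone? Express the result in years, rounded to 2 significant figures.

25 yr

At steady state ΣF_in = ΣF_out.
ΣF_in = 34.8 + 21.9 + 0.287 = 56.987 Gt C/yr.
Downwelling and mixing into the deep ocean flux = ΣF_in − (25.5) = 56.987 − 25.50 = 31.49 Gt C/yr.
τ = M / F = 802 / 31.49 = 25.47 yr.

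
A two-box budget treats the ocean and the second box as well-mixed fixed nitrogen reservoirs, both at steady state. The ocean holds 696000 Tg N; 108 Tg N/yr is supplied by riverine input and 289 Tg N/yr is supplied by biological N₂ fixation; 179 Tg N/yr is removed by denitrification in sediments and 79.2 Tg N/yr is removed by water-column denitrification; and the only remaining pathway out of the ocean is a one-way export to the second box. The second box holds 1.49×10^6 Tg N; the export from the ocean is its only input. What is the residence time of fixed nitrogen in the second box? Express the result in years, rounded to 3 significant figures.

Balance the ocean: ΣF_in = 108 + 289 = 397.00 Tg N/yr.
Export to the second box = ΣF_in − (179 + 79.2) = 138.80 Tg N/yr.
At steady state the output of the second box equals its input, 138.80 Tg N/yr.
τ = M / F = 1.49×10^6 / 138.80 = 10730 yr.

10700 yr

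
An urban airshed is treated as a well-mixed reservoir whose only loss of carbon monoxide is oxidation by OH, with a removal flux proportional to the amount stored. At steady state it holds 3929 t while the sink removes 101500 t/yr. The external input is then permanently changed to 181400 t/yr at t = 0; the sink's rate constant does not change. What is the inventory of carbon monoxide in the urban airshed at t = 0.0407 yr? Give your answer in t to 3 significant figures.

5940 t

Residence time τ = M₀/F₀ = 0.03871 yr. The eventual steady state is M_∞ = M₀·(F₁/F₀) = 3929 × 181400/101500 = 7021.9 t.
The anomaly ΔM(t) = M(t) − M_∞ decays as ΔM₀·e^(−t/τ) with ΔM₀ = 3929 − 7021.9 = −3093 t.
At t = 0.0407 yr, e^(−t/τ) = e^(−1.051) = 0.3494, so ΔM = −1081 t and M = 7021.9 − 1081 = 5941.1 t.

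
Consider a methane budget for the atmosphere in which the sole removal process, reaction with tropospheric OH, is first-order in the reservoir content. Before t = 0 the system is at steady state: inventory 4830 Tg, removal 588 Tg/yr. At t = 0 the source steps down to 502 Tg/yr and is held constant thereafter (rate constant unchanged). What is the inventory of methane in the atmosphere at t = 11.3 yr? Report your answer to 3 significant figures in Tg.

τ = M₀/F₀ = 4830/588 = 8.214 yr; rate constant k = 1/τ.
New steady state M_∞ = F₁/k = F₁·τ = 502 × 8.214 = 4123.6 Tg.
M(t) = M_∞ + (M₀ − M_∞)·e^(−t/τ); t/τ = 11.3/8.214 = 1.376, so e^(−t/τ) = 0.2527.
M(t) = 4123.6 + 706.4 × 0.2527 = 4302.1 Tg.

4300 Tg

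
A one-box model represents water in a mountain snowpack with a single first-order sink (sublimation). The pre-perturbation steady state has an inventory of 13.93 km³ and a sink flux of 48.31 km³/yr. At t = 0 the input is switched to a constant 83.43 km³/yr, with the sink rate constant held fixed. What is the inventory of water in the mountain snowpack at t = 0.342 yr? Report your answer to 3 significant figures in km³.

21.0 km³

Residence time τ = M₀/F₀ = 0.2883 yr. The eventual steady state is M_∞ = M₀·(F₁/F₀) = 13.93 × 83.43/48.31 = 24.057 km³.
The anomaly ΔM(t) = M(t) − M_∞ decays as ΔM₀·e^(−t/τ) with ΔM₀ = 13.93 − 24.057 = −10.13 km³.
At t = 0.342 yr, e^(−t/τ) = e^(−1.186) = 0.3054, so ΔM = −3.093 km³ and M = 24.057 − 3.093 = 20.964 km³.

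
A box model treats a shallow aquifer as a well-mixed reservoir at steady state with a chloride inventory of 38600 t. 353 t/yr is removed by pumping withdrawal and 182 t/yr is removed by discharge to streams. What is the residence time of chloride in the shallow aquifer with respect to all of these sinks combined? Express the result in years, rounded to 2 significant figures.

72 yr

Total removal flux = 353 + 182 = 535.00 t/yr.
τ = M / ΣF_out = 38600 / 535.00 = 72.15 yr.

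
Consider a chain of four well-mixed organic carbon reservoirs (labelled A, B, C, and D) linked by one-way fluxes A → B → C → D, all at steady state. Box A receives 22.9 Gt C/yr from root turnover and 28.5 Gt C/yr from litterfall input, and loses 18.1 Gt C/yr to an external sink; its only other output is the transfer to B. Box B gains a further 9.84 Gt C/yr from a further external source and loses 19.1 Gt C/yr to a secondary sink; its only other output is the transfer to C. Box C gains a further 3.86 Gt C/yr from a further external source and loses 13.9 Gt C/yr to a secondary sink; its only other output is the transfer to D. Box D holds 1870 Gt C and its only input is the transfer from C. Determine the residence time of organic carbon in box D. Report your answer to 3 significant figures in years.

134 yr

Box A: F(A→B) = (22.9 + 28.5) − 18.1 = 33.300 Gt C/yr.
Box B: F(B→C) = (33.300 + 9.84) − 19.1 = 24.040 Gt C/yr.
Box C: F(C→D) = (24.040 + 3.86) − 13.9 = 14.000 Gt C/yr.
Box D throughput = its input = 14.000 Gt C/yr; τ = 1870 / 14.000 = 133.6 yr.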